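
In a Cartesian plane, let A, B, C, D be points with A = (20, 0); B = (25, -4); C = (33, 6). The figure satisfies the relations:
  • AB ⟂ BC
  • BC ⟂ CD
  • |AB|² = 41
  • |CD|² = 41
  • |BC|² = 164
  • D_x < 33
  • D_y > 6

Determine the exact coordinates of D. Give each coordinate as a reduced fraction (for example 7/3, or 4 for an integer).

D = (28, 10)

1. D_x = 28  [[BC ⟂ CD ⇒ 8x+10y-324=0] ∩ [|D−(33, 6)|²=41]]
2. D_y = 10  [[BC ⟂ CD ⇒ 8x+10y-324=0] ∩ [|D−(33, 6)|²=41]]
   so D = (28, 10)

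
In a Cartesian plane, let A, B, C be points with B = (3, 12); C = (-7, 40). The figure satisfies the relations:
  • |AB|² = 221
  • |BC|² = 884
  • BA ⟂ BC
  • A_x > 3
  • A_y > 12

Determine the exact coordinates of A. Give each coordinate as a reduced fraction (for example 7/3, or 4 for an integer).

1. A_x = 17  [[BA ⟂ BC ⇒ -10x+28y-306=0] ∩ [|A−(3, 12)|²=221]]
2. A_y = 17  [[BA ⟂ BC ⇒ -10x+28y-306=0] ∩ [|A−(3, 12)|²=221]]
   so A = (17, 17)

A = (17, 17)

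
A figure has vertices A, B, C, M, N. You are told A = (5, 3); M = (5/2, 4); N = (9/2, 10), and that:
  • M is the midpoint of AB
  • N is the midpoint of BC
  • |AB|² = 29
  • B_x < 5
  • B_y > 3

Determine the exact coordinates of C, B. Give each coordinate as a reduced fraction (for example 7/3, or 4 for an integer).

1. B_x = 0  [B = 2·M−A = 2·(5/2, 4)−(5, 3)]
2. B_y = 5  [B = 2·M−A = 2·(5/2, 4)−(5, 3)]
   so B = (0, 5)
3. C_x = 9  [C = 2·N−B = 2·(9/2, 10)−(0, 5)]
4. C_y = 15  [C = 2·N−B = 2·(9/2, 10)−(0, 5)]
   so C = (9, 15)

C = (9, 15)
B = (0, 5)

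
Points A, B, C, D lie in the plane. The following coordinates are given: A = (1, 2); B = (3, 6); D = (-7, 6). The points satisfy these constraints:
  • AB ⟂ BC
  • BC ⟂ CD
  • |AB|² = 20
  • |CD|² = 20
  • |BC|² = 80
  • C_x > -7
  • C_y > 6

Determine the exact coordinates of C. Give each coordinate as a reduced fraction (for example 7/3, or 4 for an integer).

C = (-5, 10)

1. C_x = -5  [[AB ⟂ BC ⇒ 2x+4y-30=0] ∩ [|C−(-7, 6)|²=20]]
2. C_y = 10  [[AB ⟂ BC ⇒ 2x+4y-30=0] ∩ [|C−(-7, 6)|²=20]]
   so C = (-5, 10)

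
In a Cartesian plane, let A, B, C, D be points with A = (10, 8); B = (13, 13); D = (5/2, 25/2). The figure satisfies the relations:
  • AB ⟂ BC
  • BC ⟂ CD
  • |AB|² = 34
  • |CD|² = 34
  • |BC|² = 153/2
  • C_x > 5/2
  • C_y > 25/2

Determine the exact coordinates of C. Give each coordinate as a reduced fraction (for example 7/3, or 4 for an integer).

1. C_x = 11/2  [[AB ⟂ BC ⇒ 3x+5y-104=0] ∩ [|C−(5/2, 25/2)|²=34]]
2. C_y = 35/2  [[AB ⟂ BC ⇒ 3x+5y-104=0] ∩ [|C−(5/2, 25/2)|²=34]]
   so C = (11/2, 35/2)

C = (11/2, 35/2)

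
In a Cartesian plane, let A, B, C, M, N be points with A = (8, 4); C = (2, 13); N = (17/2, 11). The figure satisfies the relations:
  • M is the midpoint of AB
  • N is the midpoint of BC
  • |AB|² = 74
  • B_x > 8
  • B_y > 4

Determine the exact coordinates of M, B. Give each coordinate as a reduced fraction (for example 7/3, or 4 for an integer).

M = (23/2, 13/2)
B = (15, 9)

1. B_x = 15  [B = 2·N−C = 2·(17/2, 11)−(2, 13)]
2. B_y = 9  [B = 2·N−C = 2·(17/2, 11)−(2, 13)]
   so B = (15, 9)
3. M_x = 23/2  [2·M = A+B = (8, 4)+(15, 9)]
4. M_y = 13/2  [2·M = A+B = (8, 4)+(15, 9)]
   so M = (23/2, 13/2)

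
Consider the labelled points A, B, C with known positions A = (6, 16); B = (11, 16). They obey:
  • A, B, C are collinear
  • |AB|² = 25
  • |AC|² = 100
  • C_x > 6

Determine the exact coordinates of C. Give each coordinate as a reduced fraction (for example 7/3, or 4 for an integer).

1. C_x = 16  [[A, B, C are collinear ⇒ 5y-80=0] ∩ [|C−(6, 16)|²=100]]
2. C_y = 16  [[A, B, C are collinear ⇒ 5y-80=0] ∩ [|C−(6, 16)|²=100]]
   so C = (16, 16)

C = (16, 16)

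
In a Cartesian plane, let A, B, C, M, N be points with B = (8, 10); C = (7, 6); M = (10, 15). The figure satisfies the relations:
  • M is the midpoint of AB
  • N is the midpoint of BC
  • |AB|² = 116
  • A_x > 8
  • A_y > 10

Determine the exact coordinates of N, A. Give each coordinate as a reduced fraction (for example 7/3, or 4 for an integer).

N = (15/2, 8)
A = (12, 20)

1. A_x = 12  [A = 2·M−B = 2·(10, 15)−(8, 10)]
2. A_y = 20  [A = 2·M−B = 2·(10, 15)−(8, 10)]
   so A = (12, 20)
3. N_x = 15/2  [2·N = B+C = (8, 10)+(7, 6)]
4. N_y = 8  [2·N = B+C = (8, 10)+(7, 6)]
   so N = (15/2, 8)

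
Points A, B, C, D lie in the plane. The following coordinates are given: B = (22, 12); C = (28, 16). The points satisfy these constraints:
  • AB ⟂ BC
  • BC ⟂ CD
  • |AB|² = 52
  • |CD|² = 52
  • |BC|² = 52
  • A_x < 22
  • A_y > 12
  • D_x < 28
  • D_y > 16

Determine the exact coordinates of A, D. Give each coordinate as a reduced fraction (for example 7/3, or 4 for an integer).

A = (18, 18)
D = (24, 22)

1. A_x = 18  [[AB ⟂ BC ⇒ -6x-4y+180=0] ∩ [|A−(22, 12)|²=52]]
2. A_y = 18  [[AB ⟂ BC ⇒ -6x-4y+180=0] ∩ [|A−(22, 12)|²=52]]
   so A = (18, 18)
3. D_x = 24  [[BC ⟂ CD ⇒ 6x+4y-232=0] ∩ [|D−(28, 16)|²=52]]
4. D_y = 22  [[BC ⟂ CD ⇒ 6x+4y-232=0] ∩ [|D−(28, 16)|²=52]]
   so D = (24, 22)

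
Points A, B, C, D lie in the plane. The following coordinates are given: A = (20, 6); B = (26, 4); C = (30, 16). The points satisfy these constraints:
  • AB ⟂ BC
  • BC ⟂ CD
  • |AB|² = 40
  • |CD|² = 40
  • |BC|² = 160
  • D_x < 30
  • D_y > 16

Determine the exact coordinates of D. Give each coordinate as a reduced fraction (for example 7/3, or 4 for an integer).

1. D_x = 24  [[BC ⟂ CD ⇒ 4x+12y-312=0] ∩ [|D−(30, 16)|²=40]]
2. D_y = 18  [[BC ⟂ CD ⇒ 4x+12y-312=0] ∩ [|D−(30, 16)|²=40]]
   so D = (24, 18)

D = (24, 18)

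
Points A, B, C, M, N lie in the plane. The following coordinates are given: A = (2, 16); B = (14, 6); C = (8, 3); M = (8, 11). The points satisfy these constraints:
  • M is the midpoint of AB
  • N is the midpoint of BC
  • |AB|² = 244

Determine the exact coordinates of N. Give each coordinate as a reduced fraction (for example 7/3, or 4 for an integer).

N = (11, 9/2)

1. N_x = 11  [2·N = B+C = (14, 6)+(8, 3)]
2. N_y = 9/2  [2·N = B+C = (14, 6)+(8, 3)]
   so N = (11, 9/2)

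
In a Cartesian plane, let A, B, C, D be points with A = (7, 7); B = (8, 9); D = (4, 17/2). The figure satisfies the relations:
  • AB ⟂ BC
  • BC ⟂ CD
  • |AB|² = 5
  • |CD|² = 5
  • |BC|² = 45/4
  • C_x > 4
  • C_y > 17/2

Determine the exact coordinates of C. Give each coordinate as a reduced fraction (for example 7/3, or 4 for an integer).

C = (5, 21/2)

1. C_x = 5  [[AB ⟂ BC ⇒ 1x+2y-26=0] ∩ [|C−(4, 17/2)|²=5]]
2. C_y = 21/2  [[AB ⟂ BC ⇒ 1x+2y-26=0] ∩ [|C−(4, 17/2)|²=5]]
   so C = (5, 21/2)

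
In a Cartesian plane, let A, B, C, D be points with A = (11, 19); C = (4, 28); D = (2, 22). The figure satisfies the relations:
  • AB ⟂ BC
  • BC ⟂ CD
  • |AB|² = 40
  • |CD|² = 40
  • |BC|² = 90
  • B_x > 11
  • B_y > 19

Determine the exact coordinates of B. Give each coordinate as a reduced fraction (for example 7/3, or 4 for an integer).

1. B_x = 13  [[BC ⟂ CD ⇒ 2x+6y-176=0] ∩ [|B−(11, 19)|²=40]]
2. B_y = 25  [[BC ⟂ CD ⇒ 2x+6y-176=0] ∩ [|B−(11, 19)|²=40]]
   so B = (13, 25)

B = (13, 25)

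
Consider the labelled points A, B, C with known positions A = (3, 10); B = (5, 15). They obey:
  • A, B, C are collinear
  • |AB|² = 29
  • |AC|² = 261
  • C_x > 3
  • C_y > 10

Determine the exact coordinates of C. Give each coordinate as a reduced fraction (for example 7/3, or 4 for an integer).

1. C_x = 9  [[A, B, C are collinear ⇒ -5x+2y-5=0] ∩ [|C−(3, 10)|²=261]]
2. C_y = 25  [[A, B, C are collinear ⇒ -5x+2y-5=0] ∩ [|C−(3, 10)|²=261]]
   so C = (9, 25)

C = (9, 25)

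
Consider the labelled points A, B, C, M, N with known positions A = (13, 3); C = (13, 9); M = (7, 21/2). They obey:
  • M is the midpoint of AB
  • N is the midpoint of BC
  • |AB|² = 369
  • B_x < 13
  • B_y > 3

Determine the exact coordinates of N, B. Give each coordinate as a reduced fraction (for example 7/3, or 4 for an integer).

N = (7, 27/2)
B = (1, 18)

1. B_x = 1  [B = 2·M−A = 2·(7, 21/2)−(13, 3)]
2. B_y = 18  [B = 2·M−A = 2·(7, 21/2)−(13, 3)]
   so B = (1, 18)
3. N_x = 7  [2·N = B+C = (1, 18)+(13, 9)]
4. N_y = 27/2  [2·N = B+C = (1, 18)+(13, 9)]
   so N = (7, 27/2)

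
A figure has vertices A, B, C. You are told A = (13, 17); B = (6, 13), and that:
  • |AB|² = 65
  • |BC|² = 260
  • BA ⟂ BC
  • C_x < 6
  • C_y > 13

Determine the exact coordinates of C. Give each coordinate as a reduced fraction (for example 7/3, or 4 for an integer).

C = (-2, 27)

1. C_x = -2  [[BA ⟂ BC ⇒ 7x+4y-94=0] ∩ [|C−(6, 13)|²=260]]
2. C_y = 27  [[BA ⟂ BC ⇒ 7x+4y-94=0] ∩ [|C−(6, 13)|²=260]]
   so C = (-2, 27)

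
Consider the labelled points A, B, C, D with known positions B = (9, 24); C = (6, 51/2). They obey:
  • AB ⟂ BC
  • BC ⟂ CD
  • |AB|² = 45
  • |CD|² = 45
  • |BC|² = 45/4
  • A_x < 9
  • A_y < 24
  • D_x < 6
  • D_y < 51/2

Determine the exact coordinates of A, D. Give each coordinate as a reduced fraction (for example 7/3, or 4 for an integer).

1. A_x = 6  [[AB ⟂ BC ⇒ 3x-3/2y+9=0] ∩ [|A−(9, 24)|²=45]]
2. A_y = 18  [[AB ⟂ BC ⇒ 3x-3/2y+9=0] ∩ [|A−(9, 24)|²=45]]
   so A = (6, 18)
3. D_x = 3  [[BC ⟂ CD ⇒ -3x+3/2y-81/4=0] ∩ [|D−(6, 51/2)|²=45]]
4. D_y = 39/2  [[BC ⟂ CD ⇒ -3x+3/2y-81/4=0] ∩ [|D−(6, 51/2)|²=45]]
   so D = (3, 39/2)

A = (6, 18)
D = (3, 39/2)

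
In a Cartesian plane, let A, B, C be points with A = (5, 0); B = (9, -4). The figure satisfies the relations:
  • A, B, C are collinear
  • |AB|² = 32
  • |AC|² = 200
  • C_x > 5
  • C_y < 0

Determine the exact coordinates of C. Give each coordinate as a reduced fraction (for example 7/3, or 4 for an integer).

1. C_x = 15  [[A, B, C are collinear ⇒ 4x+4y-20=0] ∩ [|C−(5, 0)|²=200]]
2. C_y = -10  [[A, B, C are collinear ⇒ 4x+4y-20=0] ∩ [|C−(5, 0)|²=200]]
   so C = (15, -10)

C = (15, -10)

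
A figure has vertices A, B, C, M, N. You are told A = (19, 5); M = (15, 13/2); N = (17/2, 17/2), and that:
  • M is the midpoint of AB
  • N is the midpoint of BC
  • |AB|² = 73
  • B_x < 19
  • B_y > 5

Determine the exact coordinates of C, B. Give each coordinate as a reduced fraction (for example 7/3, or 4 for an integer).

1. B_x = 11  [B = 2·M−A = 2·(15, 13/2)−(19, 5)]
2. B_y = 8  [B = 2·M−A = 2·(15, 13/2)−(19, 5)]
   so B = (11, 8)
3. C_x = 6  [C = 2·N−B = 2·(17/2, 17/2)−(11, 8)]
4. C_y = 9  [C = 2·N−B = 2·(17/2, 17/2)−(11, 8)]
   so C = (6, 9)

C = (6, 9)
B = (11, 8)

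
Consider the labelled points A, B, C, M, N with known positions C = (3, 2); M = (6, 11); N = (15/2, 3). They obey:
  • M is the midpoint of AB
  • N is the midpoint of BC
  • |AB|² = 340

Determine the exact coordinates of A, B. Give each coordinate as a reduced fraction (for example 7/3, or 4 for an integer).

1. B_x = 12  [B = 2·N−C = 2·(15/2, 3)−(3, 2)]
2. B_y = 4  [B = 2·N−C = 2·(15/2, 3)−(3, 2)]
   so B = (12, 4)
3. A_x = 0  [A = 2·M−B = 2·(6, 11)−(12, 4)]
4. A_y = 18  [A = 2·M−B = 2·(6, 11)−(12, 4)]
   so A = (0, 18)

A = (0, 18)
B = (12, 4)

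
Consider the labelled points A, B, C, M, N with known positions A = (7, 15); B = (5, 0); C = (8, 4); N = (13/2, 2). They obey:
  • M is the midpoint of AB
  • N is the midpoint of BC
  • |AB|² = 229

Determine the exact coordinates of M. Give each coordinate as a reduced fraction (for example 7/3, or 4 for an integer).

M = (6, 15/2)

1. M_x = 6  [2·M = A+B = (7, 15)+(5, 0)]
2. M_y = 15/2  [2·M = A+B = (7, 15)+(5, 0)]
   so M = (6, 15/2)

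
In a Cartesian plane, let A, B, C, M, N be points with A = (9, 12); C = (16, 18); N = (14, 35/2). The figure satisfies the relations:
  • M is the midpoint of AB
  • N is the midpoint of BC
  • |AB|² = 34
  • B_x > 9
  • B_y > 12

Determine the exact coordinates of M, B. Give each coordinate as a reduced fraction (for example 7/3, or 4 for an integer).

1. B_x = 12  [B = 2·N−C = 2·(14, 35/2)−(16, 18)]
2. B_y = 17  [B = 2·N−C = 2·(14, 35/2)−(16, 18)]
   so B = (12, 17)
3. M_x = 21/2  [2·M = A+B = (9, 12)+(12, 17)]
4. M_y = 29/2  [2·M = A+B = (9, 12)+(12, 17)]
   so M = (21/2, 29/2)

M = (21/2, 29/2)
B = (12, 17)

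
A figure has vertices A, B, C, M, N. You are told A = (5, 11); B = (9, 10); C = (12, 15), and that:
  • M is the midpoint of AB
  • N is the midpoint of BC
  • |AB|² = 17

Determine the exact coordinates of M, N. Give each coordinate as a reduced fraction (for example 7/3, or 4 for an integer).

1. M_x = 7  [2·M = A+B = (5, 11)+(9, 10)]
2. M_y = 21/2  [2·M = A+B = (5, 11)+(9, 10)]
   so M = (7, 21/2)
3. N_x = 21/2  [2·N = B+C = (9, 10)+(12, 15)]
4. N_y = 25/2  [2·N = B+C = (9, 10)+(12, 15)]
   so N = (21/2, 25/2)

M = (7, 21/2)
N = (21/2, 25/2)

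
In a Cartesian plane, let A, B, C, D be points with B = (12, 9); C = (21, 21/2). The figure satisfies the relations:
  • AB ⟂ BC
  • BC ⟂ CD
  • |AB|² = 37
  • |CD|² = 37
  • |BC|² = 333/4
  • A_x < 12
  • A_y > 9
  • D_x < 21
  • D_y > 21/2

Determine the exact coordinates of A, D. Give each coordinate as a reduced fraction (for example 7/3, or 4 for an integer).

1. A_x = 11  [[AB ⟂ BC ⇒ -9x-3/2y+243/2=0] ∩ [|A−(12, 9)|²=37]]
2. A_y = 15  [[AB ⟂ BC ⇒ -9x-3/2y+243/2=0] ∩ [|A−(12, 9)|²=37]]
   so A = (11, 15)
3. D_x = 20  [[BC ⟂ CD ⇒ 9x+3/2y-819/4=0] ∩ [|D−(21, 21/2)|²=37]]
4. D_y = 33/2  [[BC ⟂ CD ⇒ 9x+3/2y-819/4=0] ∩ [|D−(21, 21/2)|²=37]]
   so D = (20, 33/2)

A = (11, 15)
D = (20, 33/2)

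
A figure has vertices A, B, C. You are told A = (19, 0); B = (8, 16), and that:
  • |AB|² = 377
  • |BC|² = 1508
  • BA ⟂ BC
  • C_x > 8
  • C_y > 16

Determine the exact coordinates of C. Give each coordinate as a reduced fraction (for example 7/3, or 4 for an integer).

C = (40, 38)

1. C_x = 40  [[BA ⟂ BC ⇒ 11x-16y+168=0] ∩ [|C−(8, 16)|²=1508]]
2. C_y = 38  [[BA ⟂ BC ⇒ 11x-16y+168=0] ∩ [|C−(8, 16)|²=1508]]
   so C = (40, 38)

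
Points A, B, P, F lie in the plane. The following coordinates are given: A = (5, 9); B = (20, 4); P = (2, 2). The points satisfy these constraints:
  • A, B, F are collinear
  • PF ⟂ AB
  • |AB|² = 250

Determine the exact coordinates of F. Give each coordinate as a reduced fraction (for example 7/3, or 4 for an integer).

1. F_x = 22/5  [[A, B, F are collinear ⇒ 5x+15y-160=0] ∩ [PF ⟂ AB ⇒ 15x-5y-20=0]]
2. F_y = 46/5  [[A, B, F are collinear ⇒ 5x+15y-160=0] ∩ [PF ⟂ AB ⇒ 15x-5y-20=0]]
   so F = (22/5, 46/5)

F = (22/5, 46/5)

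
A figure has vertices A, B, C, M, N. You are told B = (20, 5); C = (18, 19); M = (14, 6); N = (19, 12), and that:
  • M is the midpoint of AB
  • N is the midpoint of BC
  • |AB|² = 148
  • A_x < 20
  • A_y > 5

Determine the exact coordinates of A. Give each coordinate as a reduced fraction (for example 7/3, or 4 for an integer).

A = (8, 7)

1. A_x = 8  [A = 2·M−B = 2·(14, 6)−(20, 5)]
2. A_y = 7  [A = 2·M−B = 2·(14, 6)−(20, 5)]
   so A = (8, 7)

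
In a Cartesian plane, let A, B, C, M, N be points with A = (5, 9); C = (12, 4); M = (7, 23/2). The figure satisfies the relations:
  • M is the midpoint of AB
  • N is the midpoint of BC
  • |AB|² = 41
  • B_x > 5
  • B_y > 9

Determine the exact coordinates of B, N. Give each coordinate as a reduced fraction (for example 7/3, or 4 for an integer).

B = (9, 14)
N = (21/2, 9)

1. B_x = 9  [B = 2·M−A = 2·(7, 23/2)−(5, 9)]
2. B_y = 14  [B = 2·M−A = 2·(7, 23/2)−(5, 9)]
   so B = (9, 14)
3. N_x = 21/2  [2·N = B+C = (9, 14)+(12, 4)]
4. N_y = 9  [2·N = B+C = (9, 14)+(12, 4)]
   so N = (21/2, 9)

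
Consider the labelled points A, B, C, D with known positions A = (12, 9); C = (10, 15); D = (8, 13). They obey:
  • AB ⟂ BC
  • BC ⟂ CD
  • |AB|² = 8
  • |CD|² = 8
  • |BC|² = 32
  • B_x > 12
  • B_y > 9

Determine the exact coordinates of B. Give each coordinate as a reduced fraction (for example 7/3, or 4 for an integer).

1. B_x = 14  [[BC ⟂ CD ⇒ 2x+2y-50=0] ∩ [|B−(12, 9)|²=8]]
2. B_y = 11  [[BC ⟂ CD ⇒ 2x+2y-50=0] ∩ [|B−(12, 9)|²=8]]
   so B = (14, 11)

B = (14, 11)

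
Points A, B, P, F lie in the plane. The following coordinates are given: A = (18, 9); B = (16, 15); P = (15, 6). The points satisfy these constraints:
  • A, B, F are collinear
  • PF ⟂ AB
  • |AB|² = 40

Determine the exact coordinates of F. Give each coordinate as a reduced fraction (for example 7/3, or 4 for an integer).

F = (93/5, 36/5)

1. F_x = 93/5  [[A, B, F are collinear ⇒ -6x-2y+126=0] ∩ [PF ⟂ AB ⇒ -2x+6y-6=0]]
2. F_y = 36/5  [[A, B, F are collinear ⇒ -6x-2y+126=0] ∩ [PF ⟂ AB ⇒ -2x+6y-6=0]]
   so F = (93/5, 36/5)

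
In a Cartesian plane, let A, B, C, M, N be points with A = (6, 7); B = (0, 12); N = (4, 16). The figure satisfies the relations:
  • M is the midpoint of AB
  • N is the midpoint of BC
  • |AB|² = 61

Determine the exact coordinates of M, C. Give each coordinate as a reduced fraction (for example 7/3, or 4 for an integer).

M = (3, 19/2)
C = (8, 20)

1. M_x = 3  [2·M = A+B = (6, 7)+(0, 12)]
2. M_y = 19/2  [2·M = A+B = (6, 7)+(0, 12)]
   so M = (3, 19/2)
3. C_x = 8  [C = 2·N−B = 2·(4, 16)−(0, 12)]
4. C_y = 20  [C = 2·N−B = 2·(4, 16)−(0, 12)]
   so C = (8, 20)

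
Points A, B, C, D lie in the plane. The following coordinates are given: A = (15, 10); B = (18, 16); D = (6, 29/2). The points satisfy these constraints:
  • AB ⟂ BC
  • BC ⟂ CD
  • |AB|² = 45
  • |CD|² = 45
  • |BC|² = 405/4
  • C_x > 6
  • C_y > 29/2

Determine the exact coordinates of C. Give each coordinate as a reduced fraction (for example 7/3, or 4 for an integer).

1. C_x = 9  [[AB ⟂ BC ⇒ 3x+6y-150=0] ∩ [|C−(6, 29/2)|²=45]]
2. C_y = 41/2  [[AB ⟂ BC ⇒ 3x+6y-150=0] ∩ [|C−(6, 29/2)|²=45]]
   so C = (9, 41/2)

C = (9, 41/2)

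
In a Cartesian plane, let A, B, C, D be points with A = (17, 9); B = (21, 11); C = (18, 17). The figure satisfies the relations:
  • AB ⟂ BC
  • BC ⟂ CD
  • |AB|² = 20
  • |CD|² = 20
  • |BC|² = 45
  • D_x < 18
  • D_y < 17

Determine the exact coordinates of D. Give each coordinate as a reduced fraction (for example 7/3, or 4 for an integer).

D = (14, 15)

1. D_x = 14  [[BC ⟂ CD ⇒ -3x+6y-48=0] ∩ [|D−(18, 17)|²=20]]
2. D_y = 15  [[BC ⟂ CD ⇒ -3x+6y-48=0] ∩ [|D−(18, 17)|²=20]]
   so D = (14, 15)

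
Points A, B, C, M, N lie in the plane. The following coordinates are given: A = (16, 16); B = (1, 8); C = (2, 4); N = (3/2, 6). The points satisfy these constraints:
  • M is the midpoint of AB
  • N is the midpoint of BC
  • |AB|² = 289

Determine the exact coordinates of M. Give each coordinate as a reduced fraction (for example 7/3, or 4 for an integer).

M = (17/2, 12)

1. M_x = 17/2  [2·M = A+B = (16, 16)+(1, 8)]
2. M_y = 12  [2·M = A+B = (16, 16)+(1, 8)]
   so M = (17/2, 12)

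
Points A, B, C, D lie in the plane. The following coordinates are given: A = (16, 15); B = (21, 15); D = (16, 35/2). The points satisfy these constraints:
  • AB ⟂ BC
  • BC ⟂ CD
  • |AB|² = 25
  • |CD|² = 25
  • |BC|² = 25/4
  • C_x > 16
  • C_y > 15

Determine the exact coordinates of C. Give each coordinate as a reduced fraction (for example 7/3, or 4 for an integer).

1. C_x = 21  [[AB ⟂ BC ⇒ 5x-105=0] ∩ [|C−(16, 35/2)|²=25]]
2. C_y = 35/2  [[AB ⟂ BC ⇒ 5x-105=0] ∩ [|C−(16, 35/2)|²=25]]
   so C = (21, 35/2)

C = (21, 35/2)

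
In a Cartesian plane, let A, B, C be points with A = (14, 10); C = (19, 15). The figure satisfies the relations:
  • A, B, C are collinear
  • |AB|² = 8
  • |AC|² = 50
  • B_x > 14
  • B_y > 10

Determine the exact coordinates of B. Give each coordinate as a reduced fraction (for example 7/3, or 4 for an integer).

1. B_x = 16  [[A, B, C are collinear ⇒ 5x-5y-20=0] ∩ [|B−(14, 10)|²=8]]
2. B_y = 12  [[A, B, C are collinear ⇒ 5x-5y-20=0] ∩ [|B−(14, 10)|²=8]]
   so B = (16, 12)

B = (16, 12)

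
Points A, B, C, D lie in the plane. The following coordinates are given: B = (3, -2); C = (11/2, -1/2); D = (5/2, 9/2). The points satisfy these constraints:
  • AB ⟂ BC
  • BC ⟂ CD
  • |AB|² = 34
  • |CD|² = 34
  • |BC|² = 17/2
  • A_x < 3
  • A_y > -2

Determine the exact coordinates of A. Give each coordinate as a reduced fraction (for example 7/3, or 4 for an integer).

1. A_x = 0  [[AB ⟂ BC ⇒ -5/2x-3/2y+9/2=0] ∩ [|A−(3, -2)|²=34]]
2. A_y = 3  [[AB ⟂ BC ⇒ -5/2x-3/2y+9/2=0] ∩ [|A−(3, -2)|²=34]]
   so A = (0, 3)

A = (0, 3)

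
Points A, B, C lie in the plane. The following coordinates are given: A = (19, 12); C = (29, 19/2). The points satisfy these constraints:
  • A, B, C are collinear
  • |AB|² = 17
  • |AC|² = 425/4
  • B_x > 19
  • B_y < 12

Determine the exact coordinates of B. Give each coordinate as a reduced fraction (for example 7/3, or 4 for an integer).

B = (23, 11)

1. B_x = 23  [[A, B, C are collinear ⇒ -5/2x-10y+335/2=0] ∩ [|B−(19, 12)|²=17]]
2. B_y = 11  [[A, B, C are collinear ⇒ -5/2x-10y+335/2=0] ∩ [|B−(19, 12)|²=17]]
   so B = (23, 11)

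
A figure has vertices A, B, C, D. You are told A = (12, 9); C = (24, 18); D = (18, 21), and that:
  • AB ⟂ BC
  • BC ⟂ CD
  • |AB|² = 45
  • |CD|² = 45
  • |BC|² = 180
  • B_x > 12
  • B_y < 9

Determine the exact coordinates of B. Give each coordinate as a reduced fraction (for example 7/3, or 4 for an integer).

1. B_x = 18  [[BC ⟂ CD ⇒ 6x-3y-90=0] ∩ [|B−(12, 9)|²=45]]
2. B_y = 6  [[BC ⟂ CD ⇒ 6x-3y-90=0] ∩ [|B−(12, 9)|²=45]]
   so B = (18, 6)

B = (18, 6)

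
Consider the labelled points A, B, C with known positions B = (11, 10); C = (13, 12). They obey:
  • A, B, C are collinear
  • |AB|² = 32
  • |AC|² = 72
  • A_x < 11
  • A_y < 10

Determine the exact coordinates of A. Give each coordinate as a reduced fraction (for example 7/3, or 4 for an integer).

A = (7, 6)

1. A_x = 7  [[A, B, C are collinear ⇒ -2x+2y+2=0] ∩ [|A−(11, 10)|²=32]]
2. A_y = 6  [[A, B, C are collinear ⇒ -2x+2y+2=0] ∩ [|A−(11, 10)|²=32]]
   so A = (7, 6)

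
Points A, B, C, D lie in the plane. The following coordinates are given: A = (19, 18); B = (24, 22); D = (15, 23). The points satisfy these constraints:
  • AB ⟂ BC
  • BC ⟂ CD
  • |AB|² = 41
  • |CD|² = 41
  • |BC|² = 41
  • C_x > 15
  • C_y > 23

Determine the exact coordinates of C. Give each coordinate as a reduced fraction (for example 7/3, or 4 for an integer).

C = (20, 27)

1. C_x = 20  [[AB ⟂ BC ⇒ 5x+4y-208=0] ∩ [|C−(15, 23)|²=41]]
2. C_y = 27  [[AB ⟂ BC ⇒ 5x+4y-208=0] ∩ [|C−(15, 23)|²=41]]
   so C = (20, 27)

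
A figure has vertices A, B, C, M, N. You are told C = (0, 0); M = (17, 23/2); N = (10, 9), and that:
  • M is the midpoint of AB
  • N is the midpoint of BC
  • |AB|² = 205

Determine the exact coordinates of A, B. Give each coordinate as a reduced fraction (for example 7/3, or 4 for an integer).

1. B_x = 20  [B = 2·N−C = 2·(10, 9)−(0, 0)]
2. B_y = 18  [B = 2·N−C = 2·(10, 9)−(0, 0)]
   so B = (20, 18)
3. A_x = 14  [A = 2·M−B = 2·(17, 23/2)−(20, 18)]
4. A_y = 5  [A = 2·M−B = 2·(17, 23/2)−(20, 18)]
   so A = (14, 5)

A = (14, 5)
B = (20, 18)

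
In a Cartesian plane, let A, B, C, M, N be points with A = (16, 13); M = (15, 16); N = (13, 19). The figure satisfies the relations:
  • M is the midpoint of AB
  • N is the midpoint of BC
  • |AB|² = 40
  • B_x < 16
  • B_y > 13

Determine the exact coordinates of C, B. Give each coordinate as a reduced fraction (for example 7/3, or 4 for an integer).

C = (12, 19)
B = (14, 19)

1. B_x = 14  [B = 2·M−A = 2·(15, 16)−(16, 13)]
2. B_y = 19  [B = 2·M−A = 2·(15, 16)−(16, 13)]
   so B = (14, 19)
3. C_x = 12  [C = 2·N−B = 2·(13, 19)−(14, 19)]
4. C_y = 19  [C = 2·N−B = 2·(13, 19)−(14, 19)]
   so C = (12, 19)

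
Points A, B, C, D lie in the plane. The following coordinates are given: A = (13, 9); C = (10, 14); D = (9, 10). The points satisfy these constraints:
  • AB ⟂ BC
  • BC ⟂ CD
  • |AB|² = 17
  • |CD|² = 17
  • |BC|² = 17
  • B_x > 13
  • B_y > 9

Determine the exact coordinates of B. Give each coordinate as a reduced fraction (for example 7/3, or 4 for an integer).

1. B_x = 14  [[BC ⟂ CD ⇒ 1x+4y-66=0] ∩ [|B−(13, 9)|²=17]]
2. B_y = 13  [[BC ⟂ CD ⇒ 1x+4y-66=0] ∩ [|B−(13, 9)|²=17]]
   so B = (14, 13)

B = (14, 13)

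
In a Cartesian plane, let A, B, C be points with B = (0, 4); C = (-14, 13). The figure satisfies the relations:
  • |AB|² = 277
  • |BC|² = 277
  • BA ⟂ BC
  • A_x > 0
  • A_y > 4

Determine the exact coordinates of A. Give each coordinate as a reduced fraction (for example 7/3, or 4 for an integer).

1. A_x = 9  [[BA ⟂ BC ⇒ -14x+9y-36=0] ∩ [|A−(0, 4)|²=277]]
2. A_y = 18  [[BA ⟂ BC ⇒ -14x+9y-36=0] ∩ [|A−(0, 4)|²=277]]
   so A = (9, 18)

A = (9, 18)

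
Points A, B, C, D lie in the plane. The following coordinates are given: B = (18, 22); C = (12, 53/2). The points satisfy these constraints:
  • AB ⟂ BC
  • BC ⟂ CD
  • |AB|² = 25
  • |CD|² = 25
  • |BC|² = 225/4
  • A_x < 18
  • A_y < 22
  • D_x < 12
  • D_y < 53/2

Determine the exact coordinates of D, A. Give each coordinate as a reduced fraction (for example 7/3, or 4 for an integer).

D = (9, 45/2)
A = (15, 18)

1. D_x = 9  [[BC ⟂ CD ⇒ -6x+9/2y-189/4=0] ∩ [|D−(12, 53/2)|²=25]]
2. D_y = 45/2  [[BC ⟂ CD ⇒ -6x+9/2y-189/4=0] ∩ [|D−(12, 53/2)|²=25]]
   so D = (9, 45/2)
3. A_x = 15  [[AB ⟂ BC ⇒ 6x-9/2y-9=0] ∩ [|A−(18, 22)|²=25]]
4. A_y = 18  [[AB ⟂ BC ⇒ 6x-9/2y-9=0] ∩ [|A−(18, 22)|²=25]]
   so A = (15, 18)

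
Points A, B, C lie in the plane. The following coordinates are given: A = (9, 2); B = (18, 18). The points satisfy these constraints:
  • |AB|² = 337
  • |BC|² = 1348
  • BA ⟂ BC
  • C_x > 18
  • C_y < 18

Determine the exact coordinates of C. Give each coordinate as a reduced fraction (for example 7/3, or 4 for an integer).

1. C_x = 50  [[BA ⟂ BC ⇒ -9x-16y+450=0] ∩ [|C−(18, 18)|²=1348]]
2. C_y = 0  [[BA ⟂ BC ⇒ -9x-16y+450=0] ∩ [|C−(18, 18)|²=1348]]
   so C = (50, 0)

C = (50, 0)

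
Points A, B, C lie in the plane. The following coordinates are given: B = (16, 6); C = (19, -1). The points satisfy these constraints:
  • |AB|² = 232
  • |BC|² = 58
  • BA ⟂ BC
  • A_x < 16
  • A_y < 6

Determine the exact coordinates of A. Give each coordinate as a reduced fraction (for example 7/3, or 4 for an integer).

A = (2, 0)

1. A_x = 2  [[BA ⟂ BC ⇒ 3x-7y-6=0] ∩ [|A−(16, 6)|²=232]]
2. A_y = 0  [[BA ⟂ BC ⇒ 3x-7y-6=0] ∩ [|A−(16, 6)|²=232]]
   so A = (2, 0)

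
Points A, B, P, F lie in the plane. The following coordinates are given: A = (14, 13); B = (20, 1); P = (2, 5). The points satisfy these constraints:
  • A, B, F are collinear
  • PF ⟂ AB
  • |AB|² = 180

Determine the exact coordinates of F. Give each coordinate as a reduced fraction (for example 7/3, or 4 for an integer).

F = (74/5, 57/5)

1. F_x = 74/5  [[A, B, F are collinear ⇒ 12x+6y-246=0] ∩ [PF ⟂ AB ⇒ 6x-12y+48=0]]
2. F_y = 57/5  [[A, B, F are collinear ⇒ 12x+6y-246=0] ∩ [PF ⟂ AB ⇒ 6x-12y+48=0]]
   so F = (74/5, 57/5)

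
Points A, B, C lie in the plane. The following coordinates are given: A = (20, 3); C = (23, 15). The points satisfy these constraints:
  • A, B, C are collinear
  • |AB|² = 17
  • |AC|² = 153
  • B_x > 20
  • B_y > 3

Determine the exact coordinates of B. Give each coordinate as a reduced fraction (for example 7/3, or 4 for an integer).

B = (21, 7)

1. B_x = 21  [[A, B, C are collinear ⇒ 12x-3y-231=0] ∩ [|B−(20, 3)|²=17]]
2. B_y = 7  [[A, B, C are collinear ⇒ 12x-3y-231=0] ∩ [|B−(20, 3)|²=17]]
   so B = (21, 7)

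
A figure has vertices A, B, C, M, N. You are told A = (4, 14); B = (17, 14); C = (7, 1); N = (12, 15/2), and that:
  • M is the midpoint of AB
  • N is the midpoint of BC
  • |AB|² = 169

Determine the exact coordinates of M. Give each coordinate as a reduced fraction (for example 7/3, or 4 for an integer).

M = (21/2, 14)

1. M_x = 21/2  [2·M = A+B = (4, 14)+(17, 14)]
2. M_y = 14  [2·M = A+B = (4, 14)+(17, 14)]
   so M = (21/2, 14)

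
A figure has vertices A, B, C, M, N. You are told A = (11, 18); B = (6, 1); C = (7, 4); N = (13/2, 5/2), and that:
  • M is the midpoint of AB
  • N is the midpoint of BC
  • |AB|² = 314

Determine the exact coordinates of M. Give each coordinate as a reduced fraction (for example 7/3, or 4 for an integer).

M = (17/2, 19/2)

1. M_x = 17/2  [2·M = A+B = (11, 18)+(6, 1)]
2. M_y = 19/2  [2·M = A+B = (11, 18)+(6, 1)]
   so M = (17/2, 19/2)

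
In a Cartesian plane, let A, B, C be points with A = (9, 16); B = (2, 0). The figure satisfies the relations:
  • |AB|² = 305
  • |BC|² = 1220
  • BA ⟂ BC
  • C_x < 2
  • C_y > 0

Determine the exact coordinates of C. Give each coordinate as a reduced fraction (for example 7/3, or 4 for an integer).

1. C_x = -30  [[BA ⟂ BC ⇒ 7x+16y-14=0] ∩ [|C−(2, 0)|²=1220]]
2. C_y = 14  [[BA ⟂ BC ⇒ 7x+16y-14=0] ∩ [|C−(2, 0)|²=1220]]
   so C = (-30, 14)

C = (-30, 14)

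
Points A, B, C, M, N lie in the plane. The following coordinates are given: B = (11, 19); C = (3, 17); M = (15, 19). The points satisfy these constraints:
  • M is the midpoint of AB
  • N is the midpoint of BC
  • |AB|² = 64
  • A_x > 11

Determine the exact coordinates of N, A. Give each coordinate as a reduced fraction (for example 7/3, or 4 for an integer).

N = (7, 18)
A = (19, 19)

1. A_x = 19  [A = 2·M−B = 2·(15, 19)−(11, 19)]
2. A_y = 19  [A = 2·M−B = 2·(15, 19)−(11, 19)]
   so A = (19, 19)
3. N_x = 7  [2·N = B+C = (11, 19)+(3, 17)]
4. N_y = 18  [2·N = B+C = (11, 19)+(3, 17)]
   so N = (7, 18)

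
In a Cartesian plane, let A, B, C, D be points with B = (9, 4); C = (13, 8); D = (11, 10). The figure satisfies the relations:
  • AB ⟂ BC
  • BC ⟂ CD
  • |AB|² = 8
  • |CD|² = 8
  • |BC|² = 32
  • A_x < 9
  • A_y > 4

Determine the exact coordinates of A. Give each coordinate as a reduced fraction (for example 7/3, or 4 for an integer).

1. A_x = 7  [[AB ⟂ BC ⇒ -4x-4y+52=0] ∩ [|A−(9, 4)|²=8]]
2. A_y = 6  [[AB ⟂ BC ⇒ -4x-4y+52=0] ∩ [|A−(9, 4)|²=8]]
   so A = (7, 6)

A = (7, 6)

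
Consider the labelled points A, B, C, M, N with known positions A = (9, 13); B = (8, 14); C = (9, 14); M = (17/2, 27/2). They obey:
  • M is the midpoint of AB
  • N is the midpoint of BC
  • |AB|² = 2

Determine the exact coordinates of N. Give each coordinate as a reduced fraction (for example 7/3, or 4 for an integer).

N = (17/2, 14)

1. N_x = 17/2  [2·N = B+C = (8, 14)+(9, 14)]
2. N_y = 14  [2·N = B+C = (8, 14)+(9, 14)]
   so N = (17/2, 14)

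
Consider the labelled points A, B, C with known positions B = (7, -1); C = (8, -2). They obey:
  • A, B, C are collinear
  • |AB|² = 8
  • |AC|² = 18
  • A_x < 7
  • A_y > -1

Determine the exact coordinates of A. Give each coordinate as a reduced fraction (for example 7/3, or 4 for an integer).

1. A_x = 5  [[A, B, C are collinear ⇒ 1x+1y-6=0] ∩ [|A−(7, -1)|²=8]]
2. A_y = 1  [[A, B, C are collinear ⇒ 1x+1y-6=0] ∩ [|A−(7, -1)|²=8]]
   so A = (5, 1)

A = (5, 1)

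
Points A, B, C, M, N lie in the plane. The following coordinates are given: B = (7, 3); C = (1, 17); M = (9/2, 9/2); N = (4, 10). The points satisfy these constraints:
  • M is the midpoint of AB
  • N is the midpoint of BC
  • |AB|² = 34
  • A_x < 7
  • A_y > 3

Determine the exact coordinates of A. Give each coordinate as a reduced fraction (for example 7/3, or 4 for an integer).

A = (2, 6)

1. A_x = 2  [A = 2·M−B = 2·(9/2, 9/2)−(7, 3)]
2. A_y = 6  [A = 2·M−B = 2·(9/2, 9/2)−(7, 3)]
   so A = (2, 6)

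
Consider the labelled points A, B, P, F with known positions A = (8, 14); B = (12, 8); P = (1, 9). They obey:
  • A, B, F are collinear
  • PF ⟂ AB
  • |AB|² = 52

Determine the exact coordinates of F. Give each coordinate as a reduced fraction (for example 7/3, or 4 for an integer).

1. F_x = 106/13  [[A, B, F are collinear ⇒ 6x+4y-104=0] ∩ [PF ⟂ AB ⇒ 4x-6y+50=0]]
2. F_y = 179/13  [[A, B, F are collinear ⇒ 6x+4y-104=0] ∩ [PF ⟂ AB ⇒ 4x-6y+50=0]]
   so F = (106/13, 179/13)

F = (106/13, 179/13)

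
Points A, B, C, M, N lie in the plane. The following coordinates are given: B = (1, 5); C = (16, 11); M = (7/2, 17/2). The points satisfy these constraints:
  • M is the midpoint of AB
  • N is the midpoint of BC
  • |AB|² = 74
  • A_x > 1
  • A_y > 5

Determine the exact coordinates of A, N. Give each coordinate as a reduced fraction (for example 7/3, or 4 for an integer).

1. A_x = 6  [A = 2·M−B = 2·(7/2, 17/2)−(1, 5)]
2. A_y = 12  [A = 2·M−B = 2·(7/2, 17/2)−(1, 5)]
   so A = (6, 12)
3. N_x = 17/2  [2·N = B+C = (1, 5)+(16, 11)]
4. N_y = 8  [2·N = B+C = (1, 5)+(16, 11)]
   so N = (17/2, 8)

A = (6, 12)
N = (17/2, 8)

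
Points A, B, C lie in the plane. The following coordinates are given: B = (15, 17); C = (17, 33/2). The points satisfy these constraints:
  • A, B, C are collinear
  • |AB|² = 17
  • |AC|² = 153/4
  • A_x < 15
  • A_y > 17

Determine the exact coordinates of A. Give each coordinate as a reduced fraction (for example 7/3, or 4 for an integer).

A = (11, 18)

1. A_x = 11  [[A, B, C are collinear ⇒ 1/2x+2y-83/2=0] ∩ [|A−(15, 17)|²=17]]
2. A_y = 18  [[A, B, C are collinear ⇒ 1/2x+2y-83/2=0] ∩ [|A−(15, 17)|²=17]]
   so A = (11, 18)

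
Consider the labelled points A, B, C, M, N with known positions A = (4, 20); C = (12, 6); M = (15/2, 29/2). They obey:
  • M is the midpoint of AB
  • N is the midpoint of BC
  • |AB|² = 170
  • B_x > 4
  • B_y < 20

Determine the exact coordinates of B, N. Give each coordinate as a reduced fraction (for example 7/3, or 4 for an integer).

1. B_x = 11  [B = 2·M−A = 2·(15/2, 29/2)−(4, 20)]
2. B_y = 9  [B = 2·M−A = 2·(15/2, 29/2)−(4, 20)]
   so B = (11, 9)
3. N_x = 23/2  [2·N = B+C = (11, 9)+(12, 6)]
4. N_y = 15/2  [2·N = B+C = (11, 9)+(12, 6)]
   so N = (23/2, 15/2)

B = (11, 9)
N = (23/2, 15/2)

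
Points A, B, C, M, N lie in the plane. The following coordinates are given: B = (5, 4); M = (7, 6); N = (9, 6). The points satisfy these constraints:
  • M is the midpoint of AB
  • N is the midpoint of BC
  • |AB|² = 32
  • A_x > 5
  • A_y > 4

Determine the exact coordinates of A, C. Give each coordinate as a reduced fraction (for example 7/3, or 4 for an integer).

1. A_x = 9  [A = 2·M−B = 2·(7, 6)−(5, 4)]
2. A_y = 8  [A = 2·M−B = 2·(7, 6)−(5, 4)]
   so A = (9, 8)
3. C_x = 13  [C = 2·N−B = 2·(9, 6)−(5, 4)]
4. C_y = 8  [C = 2·N−B = 2·(9, 6)−(5, 4)]
   so C = (13, 8)

A = (9, 8)
C = (13, 8)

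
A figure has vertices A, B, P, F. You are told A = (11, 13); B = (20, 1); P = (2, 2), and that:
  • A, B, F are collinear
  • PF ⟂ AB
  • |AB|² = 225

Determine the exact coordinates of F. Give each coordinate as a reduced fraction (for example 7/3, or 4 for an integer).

1. F_x = 326/25  [[A, B, F are collinear ⇒ 12x+9y-249=0] ∩ [PF ⟂ AB ⇒ 9x-12y+6=0]]
2. F_y = 257/25  [[A, B, F are collinear ⇒ 12x+9y-249=0] ∩ [PF ⟂ AB ⇒ 9x-12y+6=0]]
   so F = (326/25, 257/25)

F = (326/25, 257/25)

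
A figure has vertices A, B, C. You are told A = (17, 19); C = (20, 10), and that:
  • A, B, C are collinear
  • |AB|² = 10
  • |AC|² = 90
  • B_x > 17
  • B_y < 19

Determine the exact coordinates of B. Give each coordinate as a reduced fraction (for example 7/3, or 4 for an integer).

B = (18, 16)

1. B_x = 18  [[A, B, C are collinear ⇒ -9x-3y+210=0] ∩ [|B−(17, 19)|²=10]]
2. B_y = 16  [[A, B, C are collinear ⇒ -9x-3y+210=0] ∩ [|B−(17, 19)|²=10]]
   so B = (18, 16)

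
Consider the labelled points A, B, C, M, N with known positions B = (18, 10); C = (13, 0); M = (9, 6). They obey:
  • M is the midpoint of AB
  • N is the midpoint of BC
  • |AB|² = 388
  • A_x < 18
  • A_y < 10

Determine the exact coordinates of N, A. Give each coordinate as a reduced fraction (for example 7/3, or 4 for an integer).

1. A_x = 0  [A = 2·M−B = 2·(9, 6)−(18, 10)]
2. A_y = 2  [A = 2·M−B = 2·(9, 6)−(18, 10)]
   so A = (0, 2)
3. N_x = 31/2  [2·N = B+C = (18, 10)+(13, 0)]
4. N_y = 5  [2·N = B+C = (18, 10)+(13, 0)]
   so N = (31/2, 5)

N = (31/2, 5)
A = (0, 2)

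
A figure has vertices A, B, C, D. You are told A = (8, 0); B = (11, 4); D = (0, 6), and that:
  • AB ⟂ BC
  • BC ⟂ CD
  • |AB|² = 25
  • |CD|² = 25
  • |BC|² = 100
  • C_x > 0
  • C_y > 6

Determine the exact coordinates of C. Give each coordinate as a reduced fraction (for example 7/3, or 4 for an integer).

1. C_x = 3  [[AB ⟂ BC ⇒ 3x+4y-49=0] ∩ [|C−(0, 6)|²=25]]
2. C_y = 10  [[AB ⟂ BC ⇒ 3x+4y-49=0] ∩ [|C−(0, 6)|²=25]]
   so C = (3, 10)

C = (3, 10)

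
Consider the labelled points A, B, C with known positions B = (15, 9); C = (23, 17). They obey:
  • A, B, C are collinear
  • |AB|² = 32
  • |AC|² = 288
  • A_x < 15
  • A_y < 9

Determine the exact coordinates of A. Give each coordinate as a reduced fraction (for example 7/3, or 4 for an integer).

1. A_x = 11  [[A, B, C are collinear ⇒ -8x+8y+48=0] ∩ [|A−(15, 9)|²=32]]
2. A_y = 5  [[A, B, C are collinear ⇒ -8x+8y+48=0] ∩ [|A−(15, 9)|²=32]]
   so A = (11, 5)

A = (11, 5)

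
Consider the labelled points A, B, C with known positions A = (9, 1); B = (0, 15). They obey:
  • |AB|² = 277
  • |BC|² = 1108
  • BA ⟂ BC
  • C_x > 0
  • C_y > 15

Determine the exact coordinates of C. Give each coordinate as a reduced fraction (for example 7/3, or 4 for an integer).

1. C_x = 28  [[BA ⟂ BC ⇒ 9x-14y+210=0] ∩ [|C−(0, 15)|²=1108]]
2. C_y = 33  [[BA ⟂ BC ⇒ 9x-14y+210=0] ∩ [|C−(0, 15)|²=1108]]
   so C = (28, 33)

C = (28, 33)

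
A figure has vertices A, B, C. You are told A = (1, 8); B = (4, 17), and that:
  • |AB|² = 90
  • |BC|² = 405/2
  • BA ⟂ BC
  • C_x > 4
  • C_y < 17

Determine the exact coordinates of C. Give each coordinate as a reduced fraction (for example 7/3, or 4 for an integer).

1. C_x = 35/2  [[BA ⟂ BC ⇒ -3x-9y+165=0] ∩ [|C−(4, 17)|²=405/2]]
2. C_y = 25/2  [[BA ⟂ BC ⇒ -3x-9y+165=0] ∩ [|C−(4, 17)|²=405/2]]
   so C = (35/2, 25/2)

C = (35/2, 25/2)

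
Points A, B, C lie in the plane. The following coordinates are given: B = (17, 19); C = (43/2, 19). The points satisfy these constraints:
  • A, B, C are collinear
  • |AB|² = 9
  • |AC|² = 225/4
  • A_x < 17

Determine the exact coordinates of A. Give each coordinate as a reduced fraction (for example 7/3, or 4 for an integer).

1. A_x = 14  [[A, B, C are collinear ⇒ 9/2y-171/2=0] ∩ [|A−(17, 19)|²=9]]
2. A_y = 19  [[A, B, C are collinear ⇒ 9/2y-171/2=0] ∩ [|A−(17, 19)|²=9]]
   so A = (14, 19)

A = (14, 19)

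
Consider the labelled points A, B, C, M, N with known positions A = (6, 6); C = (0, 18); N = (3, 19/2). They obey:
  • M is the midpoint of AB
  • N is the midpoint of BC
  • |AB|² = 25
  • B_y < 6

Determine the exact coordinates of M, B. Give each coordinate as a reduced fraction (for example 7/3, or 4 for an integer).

1. B_x = 6  [B = 2·N−C = 2·(3, 19/2)−(0, 18)]
2. B_y = 1  [B = 2·N−C = 2·(3, 19/2)−(0, 18)]
   so B = (6, 1)
3. M_x = 6  [2·M = A+B = (6, 6)+(6, 1)]
4. M_y = 7/2  [2·M = A+B = (6, 6)+(6, 1)]
   so M = (6, 7/2)

M = (6, 7/2)
B = (6, 1)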